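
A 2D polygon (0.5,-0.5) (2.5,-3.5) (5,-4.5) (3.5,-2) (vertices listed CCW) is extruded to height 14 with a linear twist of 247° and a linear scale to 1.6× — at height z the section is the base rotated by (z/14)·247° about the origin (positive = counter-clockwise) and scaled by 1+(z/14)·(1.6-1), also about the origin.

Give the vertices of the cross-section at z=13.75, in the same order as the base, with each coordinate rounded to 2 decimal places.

t = z/height = 13.75/14 = 0.982143
s = 1 + (scale-1)·z/height = 1 + (1.6-1)·13.75/14 = 1.589286
θ = twist·z/height = 247°·13.75/14 = 242.5893° = 4.233982 rad
cos θ = -0.460366, sin θ = -0.887729 (intermediates below are computed at full precision and shown rounded to 5 d.p.)
v1: (0.5,-0.5) → rotate → (-0.67405,-0.21368) → ×s → (-1.07125,-0.33960) → (-1.07,-0.34)
v2: (2.5,-3.5) → rotate → (-4.25797,-0.60804) → ×s → (-6.76713,-0.96635) → (-6.77,-0.97)
v3: (5,-4.5) → rotate → (-6.29661,-2.36700) → ×s → (-10.00711,-3.76184) → (-10.01,-3.76)
v4: (3.5,-2) → rotate → (-3.38674,-2.18632) → ×s → (-5.38250,-3.47469) → (-5.38,-3.47)

Cross-section at z=13.75: (-1.07,-0.34) (-6.77,-0.97) (-10.01,-3.76) (-5.38,-3.47)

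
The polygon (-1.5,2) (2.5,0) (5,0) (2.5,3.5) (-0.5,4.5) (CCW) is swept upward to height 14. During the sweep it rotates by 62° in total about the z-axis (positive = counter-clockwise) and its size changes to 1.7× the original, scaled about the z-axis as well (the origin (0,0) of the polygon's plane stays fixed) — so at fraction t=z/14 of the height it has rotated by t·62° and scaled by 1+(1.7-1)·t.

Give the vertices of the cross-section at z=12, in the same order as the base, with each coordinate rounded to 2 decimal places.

t = z/height = 12/14 = 0.857143
s = 1 + (scale-1)·z/height = 1 + (1.7-1)·12/14 = 1.600000
θ = twist·z/height = 62°·12/14 = 53.1429° = 0.927518 rad
cos θ = 0.599822, sin θ = 0.800134 (intermediates below are computed at full precision and shown rounded to 5 d.p.)
v1: (-1.5,2) → rotate → (-2.50000,-0.00056) → ×s → (-4.00000,-0.00089) → (-4.00,0.00)
v2: (2.5,0) → rotate → (1.49955,2.00033) → ×s → (2.39929,3.20053) → (2.40,3.20)
v3: (5,0) → rotate → (2.99911,4.00067) → ×s → (4.79858,6.40107) → (4.80,6.40)
v4: (2.5,3.5) → rotate → (-1.30091,4.09971) → ×s → (-2.08146,6.55954) → (-2.08,6.56)
v5: (-0.5,4.5) → rotate → (-3.90051,2.29913) → ×s → (-6.24082,3.67861) → (-6.24,3.68)

Cross-section at z=12: (-4.00,0.00) (2.40,3.20) (4.80,6.40) (-2.08,6.56) (-6.24,3.68)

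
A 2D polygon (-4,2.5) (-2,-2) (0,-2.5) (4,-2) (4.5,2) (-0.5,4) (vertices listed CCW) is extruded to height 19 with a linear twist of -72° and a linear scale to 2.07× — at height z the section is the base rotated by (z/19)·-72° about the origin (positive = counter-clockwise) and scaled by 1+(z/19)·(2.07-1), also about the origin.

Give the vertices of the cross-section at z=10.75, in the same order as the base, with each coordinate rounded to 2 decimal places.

Cross-section at z=10.75: (-2.25,7.23) (-4.53,-0.34) (-2.62,-3.04) (2.77,-6.62) (7.57,-2.28) (3.58,5.39)

t = z/height = 10.75/19 = 0.565789
s = 1 + (scale-1)·z/height = 1 + (2.07-1)·10.75/19 = 1.605395
θ = twist·z/height = -72°·10.75/19 = -40.7368° = -0.710992 rad
cos θ = 0.757715, sin θ = -0.652586 (intermediates below are computed at full precision and shown rounded to 5 d.p.)
v1: (-4,2.5) → rotate → (-1.39940,4.50463) → ×s → (-2.24658,7.23171) → (-2.25,7.23)
v2: (-2,-2) → rotate → (-2.82060,-0.21026) → ×s → (-4.52818,-0.33755) → (-4.53,-0.34)
v3: (0,-2.5) → rotate → (-1.63146,-1.89429) → ×s → (-2.61914,-3.04108) → (-2.62,-3.04)
v4: (4,-2) → rotate → (1.72569,-4.12577) → ×s → (2.77041,-6.62349) → (2.77,-6.62)
v5: (4.5,2) → rotate → (4.71489,-1.42121) → ×s → (7.56926,-2.28160) → (7.57,-2.28)
v6: (-0.5,4) → rotate → (2.23149,3.35715) → ×s → (3.58242,5.38955) → (3.58,5.39)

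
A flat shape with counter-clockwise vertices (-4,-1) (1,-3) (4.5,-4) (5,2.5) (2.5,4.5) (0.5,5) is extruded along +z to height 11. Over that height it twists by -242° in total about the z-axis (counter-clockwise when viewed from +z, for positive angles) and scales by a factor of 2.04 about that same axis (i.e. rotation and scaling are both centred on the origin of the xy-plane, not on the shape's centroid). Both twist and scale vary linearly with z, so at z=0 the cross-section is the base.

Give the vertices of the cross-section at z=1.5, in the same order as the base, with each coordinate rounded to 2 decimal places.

Cross-section at z=1.5: (-4.45,1.53) (-0.91,-3.49) (1.82,-6.63) (6.34,-0.72) (5.19,2.75) (3.59,4.48)

t = z/height = 1.5/11 = 0.136364
s = 1 + (scale-1)·z/height = 1 + (2.04-1)·1.5/11 = 1.141818
θ = twist·z/height = -242°·1.5/11 = -33.0000° = -0.575959 rad
cos θ = 0.838671, sin θ = -0.544639 (intermediates below are computed at full precision and shown rounded to 5 d.p.)
v1: (-4,-1) → rotate → (-3.89932,1.33989) → ×s → (-4.45232,1.52991) → (-4.45,1.53)
v2: (1,-3) → rotate → (-0.79525,-3.06065) → ×s → (-0.90803,-3.49471) → (-0.91,-3.49)
v3: (4.5,-4) → rotate → (1.59546,-5.80556) → ×s → (1.82173,-6.62889) → (1.82,-6.63)
v4: (5,2.5) → rotate → (5.55495,-0.62652) → ×s → (6.34274,-0.71537) → (6.34,-0.72)
v5: (2.5,4.5) → rotate → (4.54755,2.41242) → ×s → (5.19248,2.75454) → (5.19,2.75)
v6: (0.5,5) → rotate → (3.14253,3.92103) → ×s → (3.58820,4.47711) → (3.59,4.48)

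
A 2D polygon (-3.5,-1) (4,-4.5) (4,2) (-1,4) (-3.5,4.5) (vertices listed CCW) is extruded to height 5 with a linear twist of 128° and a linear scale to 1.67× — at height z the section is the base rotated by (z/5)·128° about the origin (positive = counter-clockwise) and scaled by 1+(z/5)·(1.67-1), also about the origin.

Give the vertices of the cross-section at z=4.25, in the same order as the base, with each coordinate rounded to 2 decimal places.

t = z/height = 4.25/5 = 0.85
s = 1 + (scale-1)·z/height = 1 + (1.67-1)·4.25/5 = 1.569500
θ = twist·z/height = 128°·4.25/5 = 108.8000° = 1.898918 rad
cos θ = -0.322266, sin θ = 0.946649 (intermediates below are computed at full precision and shown rounded to 5 d.p.)
v1: (-3.5,-1) → rotate → (2.07458,-2.99101) → ×s → (3.25605,-4.69439) → (3.26,-4.69)
v2: (4,-4.5) → rotate → (2.97086,5.23679) → ×s → (4.66276,8.21915) → (4.66,8.22)
v3: (4,2) → rotate → (-3.18236,3.14207) → ×s → (-4.99472,4.93147) → (-4.99,4.93)
v4: (-1,4) → rotate → (-3.46433,-2.23571) → ×s → (-5.43727,-3.50895) → (-5.44,-3.51)
v5: (-3.5,4.5) → rotate → (-3.13199,-4.76347) → ×s → (-4.91566,-7.47626) → (-4.92,-7.48)

Cross-section at z=4.25: (3.26,-4.69) (4.66,8.22) (-4.99,4.93) (-5.44,-3.51) (-4.92,-7.48)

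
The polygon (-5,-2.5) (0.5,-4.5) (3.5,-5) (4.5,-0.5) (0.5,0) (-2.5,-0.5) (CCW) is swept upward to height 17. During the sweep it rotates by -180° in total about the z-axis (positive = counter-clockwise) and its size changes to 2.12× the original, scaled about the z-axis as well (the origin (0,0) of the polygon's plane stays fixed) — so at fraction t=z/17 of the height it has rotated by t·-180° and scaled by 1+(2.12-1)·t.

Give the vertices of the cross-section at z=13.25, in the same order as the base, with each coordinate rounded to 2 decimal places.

t = z/height = 13.25/17 = 0.779412
s = 1 + (scale-1)·z/height = 1 + (2.12-1)·13.25/17 = 1.872941
θ = twist·z/height = -180°·13.25/17 = -140.2941° = -2.448594 rad
cos θ = -0.769334, sin θ = -0.638847 (intermediates below are computed at full precision and shown rounded to 5 d.p.)
v1: (-5,-2.5) → rotate → (2.24955,5.11757) → ×s → (4.21328,9.58491) → (4.21,9.58)
v2: (0.5,-4.5) → rotate → (-3.25948,3.14258) → ×s → (-6.10481,5.88587) → (-6.10,5.89)
v3: (3.5,-5) → rotate → (-5.88690,1.61071) → ×s → (-11.02582,3.01676) → (-11.03,3.02)
v4: (4.5,-0.5) → rotate → (-3.78143,-2.49014) → ×s → (-7.08239,-4.66389) → (-7.08,-4.66)
v5: (0.5,0) → rotate → (-0.38467,-0.31942) → ×s → (-0.72046,-0.59826) → (-0.72,-0.60)
v6: (-2.5,-0.5) → rotate → (1.60391,1.98178) → ×s → (3.00403,3.71176) → (3.00,3.71)

Cross-section at z=13.25: (4.21,9.58) (-6.10,5.89) (-11.03,3.02) (-7.08,-4.66) (-0.72,-0.60) (3.00,3.71)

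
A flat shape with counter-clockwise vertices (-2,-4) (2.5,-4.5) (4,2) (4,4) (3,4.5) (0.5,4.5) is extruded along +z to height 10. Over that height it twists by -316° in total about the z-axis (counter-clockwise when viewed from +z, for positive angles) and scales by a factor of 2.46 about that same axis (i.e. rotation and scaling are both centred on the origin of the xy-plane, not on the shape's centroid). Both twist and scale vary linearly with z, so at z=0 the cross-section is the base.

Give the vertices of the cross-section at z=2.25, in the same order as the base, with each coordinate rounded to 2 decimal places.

t = z/height = 2.25/10 = 0.225
s = 1 + (scale-1)·z/height = 1 + (2.46-1)·2.25/10 = 1.328500
θ = twist·z/height = -316°·2.25/10 = -71.1000° = -1.240929 rad
cos θ = 0.323917, sin θ = -0.946085 (intermediates below are computed at full precision and shown rounded to 5 d.p.)
v1: (-2,-4) → rotate → (-4.43218,0.59650) → ×s → (-5.88815,0.79245) → (-5.89,0.79)
v2: (2.5,-4.5) → rotate → (-3.44759,-3.82284) → ×s → (-4.58012,-5.07865) → (-4.58,-5.08)
v3: (4,2) → rotate → (3.18784,-3.13651) → ×s → (4.23505,-4.16685) → (4.24,-4.17)
v4: (4,4) → rotate → (5.08001,-2.48867) → ×s → (6.74879,-3.30620) → (6.75,-3.31)
v5: (3,4.5) → rotate → (5.22914,-1.38063) → ×s → (6.94691,-1.83416) → (6.95,-1.83)
v6: (0.5,4.5) → rotate → (4.41934,0.98459) → ×s → (5.87110,1.30802) → (5.87,1.31)

Cross-section at z=2.25: (-5.89,0.79) (-4.58,-5.08) (4.24,-4.17) (6.75,-3.31) (6.95,-1.83) (5.87,1.31)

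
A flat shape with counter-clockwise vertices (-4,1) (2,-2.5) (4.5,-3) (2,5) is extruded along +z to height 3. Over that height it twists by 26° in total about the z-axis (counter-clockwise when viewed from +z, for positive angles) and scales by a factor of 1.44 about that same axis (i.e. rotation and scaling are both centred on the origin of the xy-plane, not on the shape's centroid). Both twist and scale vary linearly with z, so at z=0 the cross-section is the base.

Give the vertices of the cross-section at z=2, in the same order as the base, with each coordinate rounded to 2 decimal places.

Cross-section at z=2: (-5.32,-0.31) (3.43,-2.32) (6.71,-1.97) (0.54,6.94)

t = z/height = 2/3 = 0.666667
s = 1 + (scale-1)·z/height = 1 + (1.44-1)·2/3 = 1.293333
θ = twist·z/height = 26°·2/3 = 17.3333° = 0.302524 rad
cos θ = 0.954588, sin θ = 0.297930 (intermediates below are computed at full precision and shown rounded to 5 d.p.)
v1: (-4,1) → rotate → (-4.11628,-0.23713) → ×s → (-5.32372,-0.30669) → (-5.32,-0.31)
v2: (2,-2.5) → rotate → (2.65400,-1.79061) → ×s → (3.43251,-2.31585) → (3.43,-2.32)
v3: (4.5,-3) → rotate → (5.18944,-1.52308) → ×s → (6.71167,-1.96985) → (6.71,-1.97)
v4: (2,5) → rotate → (0.41952,5.36880) → ×s → (0.54258,6.94365) → (0.54,6.94)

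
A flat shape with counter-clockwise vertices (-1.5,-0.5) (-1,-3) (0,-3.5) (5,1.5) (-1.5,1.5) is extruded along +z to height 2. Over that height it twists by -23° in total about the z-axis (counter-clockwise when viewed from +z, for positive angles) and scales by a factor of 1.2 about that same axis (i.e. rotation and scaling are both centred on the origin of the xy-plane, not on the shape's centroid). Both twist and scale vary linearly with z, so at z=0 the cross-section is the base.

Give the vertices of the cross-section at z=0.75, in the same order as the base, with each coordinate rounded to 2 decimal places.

t = z/height = 0.75/2 = 0.375
s = 1 + (scale-1)·z/height = 1 + (1.2-1)·0.75/2 = 1.075000
θ = twist·z/height = -23°·0.75/2 = -8.6250° = -0.150535 rad
cos θ = 0.988691, sin θ = -0.149967 (intermediates below are computed at full precision and shown rounded to 5 d.p.)
v1: (-1.5,-0.5) → rotate → (-1.55802,-0.26940) → ×s → (-1.67487,-0.28960) → (-1.67,-0.29)
v2: (-1,-3) → rotate → (-1.43859,-2.81611) → ×s → (-1.54649,-3.02731) → (-1.55,-3.03)
v3: (0,-3.5) → rotate → (-0.52488,-3.46042) → ×s → (-0.56425,-3.71995) → (-0.56,-3.72)
v4: (5,1.5) → rotate → (5.16841,0.73320) → ×s → (5.55604,0.78819) → (5.56,0.79)
v5: (-1.5,1.5) → rotate → (-1.25809,1.70799) → ×s → (-1.35244,1.83609) → (-1.35,1.84)

Cross-section at z=0.75: (-1.67,-0.29) (-1.55,-3.03) (-0.56,-3.72) (5.56,0.79) (-1.35,1.84)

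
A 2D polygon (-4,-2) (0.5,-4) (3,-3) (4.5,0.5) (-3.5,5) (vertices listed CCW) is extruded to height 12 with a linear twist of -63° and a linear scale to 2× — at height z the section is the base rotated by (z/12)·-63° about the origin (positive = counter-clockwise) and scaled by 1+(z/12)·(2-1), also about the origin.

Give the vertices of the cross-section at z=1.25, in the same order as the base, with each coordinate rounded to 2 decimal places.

t = z/height = 1.25/12 = 0.104167
s = 1 + (scale-1)·z/height = 1 + (2-1)·1.25/12 = 1.104167
θ = twist·z/height = -63°·1.25/12 = -6.5625° = -0.114537 rad
cos θ = 0.993448, sin θ = -0.114287 (intermediates below are computed at full precision and shown rounded to 5 d.p.)
v1: (-4,-2) → rotate → (-4.20237,-1.52975) → ×s → (-4.64011,-1.68910) → (-4.64,-1.69)
v2: (0.5,-4) → rotate → (0.03958,-4.03093) → ×s → (0.04370,-4.45082) → (0.04,-4.45)
v3: (3,-3) → rotate → (2.63748,-3.32320) → ×s → (2.91222,-3.66937) → (2.91,-3.67)
v4: (4.5,0.5) → rotate → (4.52766,-0.01757) → ×s → (4.99929,-0.01940) → (5.00,-0.02)
v5: (-3.5,5) → rotate → (-2.90563,5.36724) → ×s → (-3.20830,5.92633) → (-3.21,5.93)

Cross-section at z=1.25: (-4.64,-1.69) (0.04,-4.45) (2.91,-3.67) (5.00,-0.02) (-3.21,5.93)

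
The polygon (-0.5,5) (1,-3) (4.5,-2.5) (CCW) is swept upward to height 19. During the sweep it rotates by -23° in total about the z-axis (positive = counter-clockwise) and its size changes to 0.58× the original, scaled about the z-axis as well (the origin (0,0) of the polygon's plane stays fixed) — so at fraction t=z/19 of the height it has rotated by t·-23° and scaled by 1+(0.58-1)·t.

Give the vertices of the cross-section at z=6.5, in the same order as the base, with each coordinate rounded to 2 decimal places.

Cross-section at z=6.5: (0.16,4.30) (0.50,-2.66) (3.52,-2.65)

t = z/height = 6.5/19 = 0.342105
s = 1 + (scale-1)·z/height = 1 + (0.58-1)·6.5/19 = 0.856316
θ = twist·z/height = -23°·6.5/19 = -7.8684° = -0.137330 rad
cos θ = 0.990585, sin θ = -0.136899 (intermediates below are computed at full precision and shown rounded to 5 d.p.)
v1: (-0.5,5) → rotate → (0.18920,5.02137) → ×s → (0.16202,4.29988) → (0.16,4.30)
v2: (1,-3) → rotate → (0.57989,-3.10865) → ×s → (0.49657,-2.66199) → (0.50,-2.66)
v3: (4.5,-2.5) → rotate → (4.11539,-3.09251) → ×s → (3.52407,-2.64816) → (3.52,-2.65)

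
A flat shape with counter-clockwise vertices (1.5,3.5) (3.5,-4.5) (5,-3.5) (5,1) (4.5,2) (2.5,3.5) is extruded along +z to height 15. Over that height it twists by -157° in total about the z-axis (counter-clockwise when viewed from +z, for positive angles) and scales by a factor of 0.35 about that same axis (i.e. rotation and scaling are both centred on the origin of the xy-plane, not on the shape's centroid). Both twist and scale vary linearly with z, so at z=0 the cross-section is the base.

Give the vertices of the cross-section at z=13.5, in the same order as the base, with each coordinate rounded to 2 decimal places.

t = z/height = 13.5/15 = 0.9
s = 1 + (scale-1)·z/height = 1 + (0.35-1)·13.5/15 = 0.415000
θ = twist·z/height = -157°·13.5/15 = -141.3000° = -2.466150 rad
cos θ = -0.780430, sin θ = -0.625243 (intermediates below are computed at full precision and shown rounded to 5 d.p.)
v1: (1.5,3.5) → rotate → (1.01770,-3.66937) → ×s → (0.42235,-1.52279) → (0.42,-1.52)
v2: (3.5,-4.5) → rotate → (-5.54510,1.32359) → ×s → (-2.30122,0.54929) → (-2.30,0.55)
v3: (5,-3.5) → rotate → (-6.09050,-0.39471) → ×s → (-2.52756,-0.16380) → (-2.53,-0.16)
v4: (5,1) → rotate → (-3.27691,-3.90664) → ×s → (-1.35992,-1.62126) → (-1.36,-1.62)
v5: (4.5,2) → rotate → (-2.26145,-4.37445) → ×s → (-0.93850,-1.81540) → (-0.94,-1.82)
v6: (2.5,3.5) → rotate → (0.23727,-4.29461) → ×s → (0.09847,-1.78226) → (0.10,-1.78)

Cross-section at z=13.5: (0.42,-1.52) (-2.30,0.55) (-2.53,-0.16) (-1.36,-1.62) (-0.94,-1.82) (0.10,-1.78)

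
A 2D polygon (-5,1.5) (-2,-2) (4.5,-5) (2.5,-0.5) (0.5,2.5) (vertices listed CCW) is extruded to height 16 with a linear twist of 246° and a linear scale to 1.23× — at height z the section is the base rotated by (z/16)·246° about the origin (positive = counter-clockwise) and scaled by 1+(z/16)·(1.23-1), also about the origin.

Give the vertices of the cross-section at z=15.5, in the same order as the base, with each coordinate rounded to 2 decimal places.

t = z/height = 15.5/16 = 0.96875
s = 1 + (scale-1)·z/height = 1 + (1.23-1)·15.5/16 = 1.222813
θ = twist·z/height = 246°·15.5/16 = 238.3125° = 4.159338 rad
cos θ = -0.525286, sin θ = -0.850926 (intermediates below are computed at full precision and shown rounded to 5 d.p.)
v1: (-5,1.5) → rotate → (3.90282,3.46670) → ×s → (4.77242,4.23912) → (4.77,4.24)
v2: (-2,-2) → rotate → (-0.65128,2.75242) → ×s → (-0.79639,3.36570) → (-0.80,3.37)
v3: (4.5,-5) → rotate → (-6.61842,-1.20274) → ×s → (-8.09308,-1.47072) → (-8.09,-1.47)
v4: (2.5,-0.5) → rotate → (-1.73868,-1.86467) → ×s → (-2.12608,-2.28014) → (-2.13,-2.28)
v5: (0.5,2.5) → rotate → (1.86467,-1.73868) → ×s → (2.28014,-2.12608) → (2.28,-2.13)

Cross-section at z=15.5: (4.77,4.24) (-0.80,3.37) (-8.09,-1.47) (-2.13,-2.28) (2.28,-2.13)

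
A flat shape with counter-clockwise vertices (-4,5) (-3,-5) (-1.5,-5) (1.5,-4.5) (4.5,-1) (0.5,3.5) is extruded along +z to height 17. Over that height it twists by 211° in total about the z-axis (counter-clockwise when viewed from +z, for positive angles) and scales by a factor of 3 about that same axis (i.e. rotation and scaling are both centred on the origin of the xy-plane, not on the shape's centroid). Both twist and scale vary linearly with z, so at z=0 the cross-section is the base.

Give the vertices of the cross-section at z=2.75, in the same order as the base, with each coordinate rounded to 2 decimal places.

t = z/height = 2.75/17 = 0.161765
s = 1 + (scale-1)·z/height = 1 + (3-1)·2.75/17 = 1.323529
θ = twist·z/height = 211°·2.75/17 = 34.1324° = 0.595722 rad
cos θ = 0.827744, sin θ = 0.561106 (intermediates below are computed at full precision and shown rounded to 5 d.p.)
v1: (-4,5) → rotate → (-6.11651,1.89429) → ×s → (-8.09538,2.50715) → (-8.10,2.51)
v2: (-3,-5) → rotate → (0.32230,-5.82204) → ×s → (0.42658,-7.70564) → (0.43,-7.71)
v3: (-1.5,-5) → rotate → (1.56392,-4.98038) → ×s → (2.06989,-6.59168) → (2.07,-6.59)
v4: (1.5,-4.5) → rotate → (3.76659,-2.88319) → ×s → (4.98520,-3.81598) → (4.99,-3.82)
v5: (4.5,-1) → rotate → (4.28595,1.69724) → ×s → (5.67258,2.24634) → (5.67,2.25)
v6: (0.5,3.5) → rotate → (-1.55000,3.17766) → ×s → (-2.05147,4.20572) → (-2.05,4.21)

Cross-section at z=2.75: (-8.10,2.51) (0.43,-7.71) (2.07,-6.59) (4.99,-3.82) (5.67,2.25) (-2.05,4.21)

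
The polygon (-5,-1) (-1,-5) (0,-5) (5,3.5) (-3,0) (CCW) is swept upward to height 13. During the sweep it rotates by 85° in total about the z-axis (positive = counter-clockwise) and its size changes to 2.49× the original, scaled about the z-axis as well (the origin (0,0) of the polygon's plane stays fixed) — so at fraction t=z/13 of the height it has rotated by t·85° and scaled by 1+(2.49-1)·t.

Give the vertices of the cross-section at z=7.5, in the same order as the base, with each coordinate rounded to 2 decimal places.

Cross-section at z=7.5: (-4.69,-8.24) (5.80,-7.50) (7.02,-6.10) (1.18,11.29) (-3.66,-4.21)

t = z/height = 7.5/13 = 0.576923
s = 1 + (scale-1)·z/height = 1 + (2.49-1)·7.5/13 = 1.859615
θ = twist·z/height = 85°·7.5/13 = 49.0385° = 0.855883 rad
cos θ = 0.655552, sin θ = 0.755150 (intermediates below are computed at full precision and shown rounded to 5 d.p.)
v1: (-5,-1) → rotate → (-2.52261,-4.43130) → ×s → (-4.69109,-8.24052) → (-4.69,-8.24)
v2: (-1,-5) → rotate → (3.12020,-4.03291) → ×s → (5.80237,-7.49966) → (5.80,-7.50)
v3: (0,-5) → rotate → (3.77575,-3.27776) → ×s → (7.02144,-6.09538) → (7.02,-6.10)
v4: (5,3.5) → rotate → (0.63474,6.07018) → ×s → (1.18037,11.28820) → (1.18,11.29)
v5: (-3,0) → rotate → (-1.96666,-2.26545) → ×s → (-3.65723,-4.21286) → (-3.66,-4.21)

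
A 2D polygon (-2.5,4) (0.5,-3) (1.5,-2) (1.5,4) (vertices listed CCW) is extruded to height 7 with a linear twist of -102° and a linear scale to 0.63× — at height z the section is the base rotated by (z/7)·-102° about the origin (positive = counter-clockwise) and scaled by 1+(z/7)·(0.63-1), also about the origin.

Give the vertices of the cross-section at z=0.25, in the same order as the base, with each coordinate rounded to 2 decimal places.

t = z/height = 0.25/7 = 0.0357143
s = 1 + (scale-1)·z/height = 1 + (0.63-1)·0.25/7 = 0.986786
θ = twist·z/height = -102°·0.25/7 = -3.6429° = -0.063580 rad
cos θ = 0.997979, sin θ = -0.063537 (intermediates below are computed at full precision and shown rounded to 5 d.p.)
v1: (-2.5,4) → rotate → (-2.24080,4.15076) → ×s → (-2.21119,4.09591) → (-2.21,4.10)
v2: (0.5,-3) → rotate → (0.30838,-3.02571) → ×s → (0.30430,-2.98572) → (0.30,-2.99)
v3: (1.5,-2) → rotate → (1.36990,-2.09126) → ×s → (1.35179,-2.06363) → (1.35,-2.06)
v4: (1.5,4) → rotate → (1.75112,3.89661) → ×s → (1.72798,3.84512) → (1.73,3.85)

Cross-section at z=0.25: (-2.21,4.10) (0.30,-2.99) (1.35,-2.06) (1.73,3.85)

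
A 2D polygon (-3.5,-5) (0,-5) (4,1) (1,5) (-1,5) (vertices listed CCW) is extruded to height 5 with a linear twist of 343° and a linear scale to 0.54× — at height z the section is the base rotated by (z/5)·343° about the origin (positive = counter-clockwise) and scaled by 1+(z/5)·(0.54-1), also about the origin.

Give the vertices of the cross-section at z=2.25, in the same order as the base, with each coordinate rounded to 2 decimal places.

Cross-section at z=2.25: (4.22,2.37) (1.72,3.57) (-3.20,0.66) (-2.43,-3.23) (-1.00,-3.92)

t = z/height = 2.25/5 = 0.45
s = 1 + (scale-1)·z/height = 1 + (0.54-1)·2.25/5 = 0.793000
θ = twist·z/height = 343°·2.25/5 = 154.3500° = 2.693916 rad
cos θ = -0.901455, sin θ = 0.432873 (intermediates below are computed at full precision and shown rounded to 5 d.p.)
v1: (-3.5,-5) → rotate → (5.31946,2.99222) → ×s → (4.21833,2.37283) → (4.22,2.37)
v2: (0,-5) → rotate → (2.16436,4.50728) → ×s → (1.71634,3.57427) → (1.72,3.57)
v3: (4,1) → rotate → (-4.03869,0.83004) → ×s → (-3.20268,0.65822) → (-3.20,0.66)
v4: (1,5) → rotate → (-3.06582,-4.07440) → ×s → (-2.43119,-3.23100) → (-2.43,-3.23)
v5: (-1,5) → rotate → (-1.26291,-4.94015) → ×s → (-1.00149,-3.91754) → (-1.00,-3.92)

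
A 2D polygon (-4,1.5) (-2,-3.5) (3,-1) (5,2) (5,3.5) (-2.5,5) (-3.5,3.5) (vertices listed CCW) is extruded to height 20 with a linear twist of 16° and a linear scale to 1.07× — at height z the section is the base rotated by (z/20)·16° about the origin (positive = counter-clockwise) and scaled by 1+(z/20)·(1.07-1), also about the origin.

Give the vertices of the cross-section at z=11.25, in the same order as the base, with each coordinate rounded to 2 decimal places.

t = z/height = 11.25/20 = 0.5625
s = 1 + (scale-1)·z/height = 1 + (1.07-1)·11.25/20 = 1.039375
θ = twist·z/height = 16°·11.25/20 = 9.0000° = 0.157080 rad
cos θ = 0.987688, sin θ = 0.156434 (intermediates below are computed at full precision and shown rounded to 5 d.p.)
v1: (-4,1.5) → rotate → (-4.18541,0.85579) → ×s → (-4.35021,0.88949) → (-4.35,0.89)
v2: (-2,-3.5) → rotate → (-1.42786,-3.76978) → ×s → (-1.48408,-3.91821) → (-1.48,-3.92)
v3: (3,-1) → rotate → (3.11950,-0.51838) → ×s → (3.24233,-0.53880) → (3.24,-0.54)
v4: (5,2) → rotate → (4.62557,2.75755) → ×s → (4.80770,2.86613) → (4.81,2.87)
v5: (5,3.5) → rotate → (4.39092,4.23908) → ×s → (4.56381,4.40600) → (4.56,4.41)
v6: (-2.5,5) → rotate → (-3.25139,4.54736) → ×s → (-3.37942,4.72641) → (-3.38,4.73)
v7: (-3.5,3.5) → rotate → (-4.00443,2.90939) → ×s → (-4.16210,3.02395) → (-4.16,3.02)

Cross-section at z=11.25: (-4.35,0.89) (-1.48,-3.92) (3.24,-0.54) (4.81,2.87) (4.56,4.41) (-3.38,4.73) (-4.16,3.02)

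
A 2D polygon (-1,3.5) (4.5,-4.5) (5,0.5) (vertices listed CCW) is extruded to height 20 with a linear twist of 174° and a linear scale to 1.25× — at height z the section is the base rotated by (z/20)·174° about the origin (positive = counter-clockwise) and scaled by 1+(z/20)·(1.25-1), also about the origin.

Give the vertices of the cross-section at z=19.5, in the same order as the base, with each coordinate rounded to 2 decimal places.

t = z/height = 19.5/20 = 0.975
s = 1 + (scale-1)·z/height = 1 + (1.25-1)·19.5/20 = 1.243750
θ = twist·z/height = 174°·19.5/20 = 169.6500° = 2.960951 rad
cos θ = -0.983729, sin θ = 0.179661 (intermediates below are computed at full precision and shown rounded to 5 d.p.)
v1: (-1,3.5) → rotate → (0.35492,-3.62271) → ×s → (0.44143,-4.50575) → (0.44,-4.51)
v2: (4.5,-4.5) → rotate → (-3.61831,5.23525) → ×s → (-4.50027,6.51134) → (-4.50,6.51)
v3: (5,0.5) → rotate → (-5.00847,0.40644) → ×s → (-6.22929,0.50551) → (-6.23,0.51)

Cross-section at z=19.5: (0.44,-4.51) (-4.50,6.51) (-6.23,0.51)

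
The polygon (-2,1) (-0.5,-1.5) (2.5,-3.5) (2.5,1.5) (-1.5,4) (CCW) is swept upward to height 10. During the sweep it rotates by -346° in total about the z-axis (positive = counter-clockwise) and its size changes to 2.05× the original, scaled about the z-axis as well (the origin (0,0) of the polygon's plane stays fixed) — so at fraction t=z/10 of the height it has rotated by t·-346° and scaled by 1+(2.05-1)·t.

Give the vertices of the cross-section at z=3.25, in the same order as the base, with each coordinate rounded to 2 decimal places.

t = z/height = 3.25/10 = 0.325
s = 1 + (scale-1)·z/height = 1 + (2.05-1)·3.25/10 = 1.341250
θ = twist·z/height = -346°·3.25/10 = -112.4500° = -1.962623 rad
cos θ = -0.381877, sin θ = -0.924213 (intermediates below are computed at full precision and shown rounded to 5 d.p.)
v1: (-2,1) → rotate → (1.68797,1.46655) → ×s → (2.26399,1.96701) → (2.26,1.97)
v2: (-0.5,-1.5) → rotate → (-1.19538,1.03492) → ×s → (-1.60331,1.38809) → (-1.60,1.39)
v3: (2.5,-3.5) → rotate → (-4.18944,-0.97396) → ×s → (-5.61908,-1.30633) → (-5.62,-1.31)
v4: (2.5,1.5) → rotate → (0.43163,-2.88335) → ×s → (0.57892,-3.86729) → (0.58,-3.87)
v5: (-1.5,4) → rotate → (4.26967,-0.14119) → ×s → (5.72669,-0.18937) → (5.73,-0.19)

Cross-section at z=3.25: (2.26,1.97) (-1.60,1.39) (-5.62,-1.31) (0.58,-3.87) (5.73,-0.19)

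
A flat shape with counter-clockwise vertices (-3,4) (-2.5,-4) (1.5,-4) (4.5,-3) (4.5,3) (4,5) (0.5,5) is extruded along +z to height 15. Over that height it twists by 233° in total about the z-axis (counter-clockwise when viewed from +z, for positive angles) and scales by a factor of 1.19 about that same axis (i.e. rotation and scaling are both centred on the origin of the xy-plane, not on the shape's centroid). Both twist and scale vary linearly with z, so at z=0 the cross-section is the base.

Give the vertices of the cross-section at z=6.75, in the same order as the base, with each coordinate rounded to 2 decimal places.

t = z/height = 6.75/15 = 0.45
s = 1 + (scale-1)·z/height = 1 + (1.19-1)·6.75/15 = 1.085500
θ = twist·z/height = 233°·6.75/15 = 104.8500° = 1.829978 rad
cos θ = -0.256289, sin θ = 0.966600 (intermediates below are computed at full precision and shown rounded to 5 d.p.)
v1: (-3,4) → rotate → (-3.09753,-3.92496) → ×s → (-3.36237,-4.26054) → (-3.36,-4.26)
v2: (-2.5,-4) → rotate → (4.50712,-1.39134) → ×s → (4.89248,-1.51030) → (4.89,-1.51)
v3: (1.5,-4) → rotate → (3.48197,2.47506) → ×s → (3.77967,2.68668) → (3.78,2.69)
v4: (4.5,-3) → rotate → (1.74650,5.11857) → ×s → (1.89582,5.55621) → (1.90,5.56)
v5: (4.5,3) → rotate → (-4.05310,3.58083) → ×s → (-4.39964,3.88699) → (-4.40,3.89)
v6: (4,5) → rotate → (-5.85816,2.58495) → ×s → (-6.35903,2.80597) → (-6.36,2.81)
v7: (0.5,5) → rotate → (-4.96115,-0.79815) → ×s → (-5.38532,-0.86639) → (-5.39,-0.87)

Cross-section at z=6.75: (-3.36,-4.26) (4.89,-1.51) (3.78,2.69) (1.90,5.56) (-4.40,3.89) (-6.36,2.81) (-5.39,-0.87)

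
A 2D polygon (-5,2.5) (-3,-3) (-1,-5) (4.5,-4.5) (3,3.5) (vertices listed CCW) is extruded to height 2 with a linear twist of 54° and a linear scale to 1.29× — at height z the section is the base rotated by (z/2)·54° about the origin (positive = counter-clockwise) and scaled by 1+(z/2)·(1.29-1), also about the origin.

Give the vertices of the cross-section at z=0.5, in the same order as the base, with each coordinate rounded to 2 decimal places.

Cross-section at z=0.5: (-5.84,1.36) (-2.38,-3.88) (0.21,-5.46) (5.82,-3.57) (2.25,4.40)

t = z/height = 0.5/2 = 0.25
s = 1 + (scale-1)·z/height = 1 + (1.29-1)·0.5/2 = 1.072500
θ = twist·z/height = 54°·0.5/2 = 13.5000° = 0.235619 rad
cos θ = 0.972370, sin θ = 0.233445 (intermediates below are computed at full precision and shown rounded to 5 d.p.)
v1: (-5,2.5) → rotate → (-5.44546,1.26370) → ×s → (-5.84026,1.35532) → (-5.84,1.36)
v2: (-3,-3) → rotate → (-2.21677,-3.61745) → ×s → (-2.37749,-3.87971) → (-2.38,-3.88)
v3: (-1,-5) → rotate → (0.19486,-5.09529) → ×s → (0.20898,-5.46470) → (0.21,-5.46)
v4: (4.5,-4.5) → rotate → (5.42617,-3.32516) → ×s → (5.81957,-3.56623) → (5.82,-3.57)
v5: (3,3.5) → rotate → (2.10005,4.10363) → ×s → (2.25230,4.40114) → (2.25,4.40)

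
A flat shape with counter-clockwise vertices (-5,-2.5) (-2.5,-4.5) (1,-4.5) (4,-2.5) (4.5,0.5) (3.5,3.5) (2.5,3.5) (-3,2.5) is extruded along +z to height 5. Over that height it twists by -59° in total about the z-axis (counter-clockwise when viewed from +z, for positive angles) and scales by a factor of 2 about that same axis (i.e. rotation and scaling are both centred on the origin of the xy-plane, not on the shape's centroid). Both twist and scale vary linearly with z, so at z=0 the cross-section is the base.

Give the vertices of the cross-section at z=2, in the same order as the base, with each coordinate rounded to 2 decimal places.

Cross-section at z=2: (-7.82,-0.40) (-5.73,-4.37) (-1.24,-6.33) (3.73,-5.45) (6.05,-1.88) (6.45,2.53) (5.17,3.09) (-2.45,4.89)

t = z/height = 2/5 = 0.4
s = 1 + (scale-1)·z/height = 1 + (2-1)·2/5 = 1.400000
θ = twist·z/height = -59°·2/5 = -23.6000° = -0.411898 rad
cos θ = 0.916363, sin θ = -0.400349 (intermediates below are computed at full precision and shown rounded to 5 d.p.)
v1: (-5,-2.5) → rotate → (-5.58269,-0.28916) → ×s → (-7.81576,-0.40483) → (-7.82,-0.40)
v2: (-2.5,-4.5) → rotate → (-4.09248,-3.12276) → ×s → (-5.72947,-4.37186) → (-5.73,-4.37)
v3: (1,-4.5) → rotate → (-0.88521,-4.52398) → ×s → (-1.23929,-6.33357) → (-1.24,-6.33)
v4: (4,-2.5) → rotate → (2.66458,-3.89230) → ×s → (3.73041,-5.44922) → (3.73,-5.45)
v5: (4.5,0.5) → rotate → (4.32381,-1.34339) → ×s → (6.05333,-1.88074) → (6.05,-1.88)
v6: (3.5,3.5) → rotate → (4.60849,1.80605) → ×s → (6.45189,2.52847) → (6.45,2.53)
v7: (2.5,3.5) → rotate → (3.69213,2.20640) → ×s → (5.16898,3.08896) → (5.17,3.09)
v8: (-3,2.5) → rotate → (-1.74822,3.49195) → ×s → (-2.44750,4.88874) → (-2.45,4.89)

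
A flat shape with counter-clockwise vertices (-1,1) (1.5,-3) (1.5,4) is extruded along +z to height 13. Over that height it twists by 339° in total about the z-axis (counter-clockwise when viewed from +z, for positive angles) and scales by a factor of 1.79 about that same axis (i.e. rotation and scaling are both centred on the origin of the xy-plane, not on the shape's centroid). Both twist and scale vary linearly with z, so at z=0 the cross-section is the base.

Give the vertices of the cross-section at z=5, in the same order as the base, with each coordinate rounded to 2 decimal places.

Cross-section at z=5: (-0.15,-1.84) (1.71,4.02) (-5.24,-1.89)

t = z/height = 5/13 = 0.384615
s = 1 + (scale-1)·z/height = 1 + (1.79-1)·5/13 = 1.303846
θ = twist·z/height = 339°·5/13 = 130.3846° = 2.275641 rad
cos θ = -0.647915, sin θ = 0.761712 (intermediates below are computed at full precision and shown rounded to 5 d.p.)
v1: (-1,1) → rotate → (-0.11380,-1.40963) → ×s → (-0.14837,-1.83794) → (-0.15,-1.84)
v2: (1.5,-3) → rotate → (1.31326,3.08631) → ×s → (1.71229,4.02408) → (1.71,4.02)
v3: (1.5,4) → rotate → (-4.01872,-1.44909) → ×s → (-5.23980,-1.88939) → (-5.24,-1.89)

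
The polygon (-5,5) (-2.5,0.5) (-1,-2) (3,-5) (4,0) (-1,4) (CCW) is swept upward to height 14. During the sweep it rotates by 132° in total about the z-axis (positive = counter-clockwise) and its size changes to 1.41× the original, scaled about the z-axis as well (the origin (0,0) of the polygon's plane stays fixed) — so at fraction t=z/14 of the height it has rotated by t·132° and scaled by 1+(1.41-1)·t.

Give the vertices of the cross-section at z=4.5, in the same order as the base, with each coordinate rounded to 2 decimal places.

Cross-section at z=4.5: (-7.99,0.36) (-2.47,-1.49) (0.69,-2.43) (6.32,-1.89) (3.34,3.05) (-3.89,2.58)

t = z/height = 4.5/14 = 0.321429
s = 1 + (scale-1)·z/height = 1 + (1.41-1)·4.5/14 = 1.131786
θ = twist·z/height = 132°·4.5/14 = 42.4286° = 0.740518 rad
cos θ = 0.738119, sin θ = 0.674671 (intermediates below are computed at full precision and shown rounded to 5 d.p.)
v1: (-5,5) → rotate → (-7.06395,0.31724) → ×s → (-7.99488,0.35905) → (-7.99,0.36)
v2: (-2.5,0.5) → rotate → (-2.18263,-1.31762) → ×s → (-2.47027,-1.49126) → (-2.47,-1.49)
v3: (-1,-2) → rotate → (0.61122,-2.15091) → ×s → (0.69177,-2.43437) → (0.69,-2.43)
v4: (3,-5) → rotate → (5.58771,-1.66658) → ×s → (6.32409,-1.88622) → (6.32,-1.89)
v5: (4,0) → rotate → (2.95248,2.69868) → ×s → (3.34157,3.05433) → (3.34,3.05)
v6: (-1,4) → rotate → (-3.43680,2.27781) → ×s → (-3.88972,2.57799) → (-3.89,2.58)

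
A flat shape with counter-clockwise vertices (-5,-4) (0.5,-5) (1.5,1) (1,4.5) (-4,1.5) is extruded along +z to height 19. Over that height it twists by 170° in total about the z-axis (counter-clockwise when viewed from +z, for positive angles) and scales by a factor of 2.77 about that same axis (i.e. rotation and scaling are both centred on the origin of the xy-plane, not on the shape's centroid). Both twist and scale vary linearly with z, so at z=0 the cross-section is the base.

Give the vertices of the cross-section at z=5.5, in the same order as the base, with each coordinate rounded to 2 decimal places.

t = z/height = 5.5/19 = 0.289474
s = 1 + (scale-1)·z/height = 1 + (2.77-1)·5.5/19 = 1.512368
θ = twist·z/height = 170°·5.5/19 = 49.2105° = 0.858886 rad
cos θ = 0.653282, sin θ = 0.757115 (intermediates below are computed at full precision and shown rounded to 5 d.p.)
v1: (-5,-4) → rotate → (-0.23795,-6.39870) → ×s → (-0.35986,-9.67719) → (-0.36,-9.68)
v2: (0.5,-5) → rotate → (4.11222,-2.88785) → ×s → (6.21919,-4.36749) → (6.22,-4.37)
v3: (1.5,1) → rotate → (0.22281,1.78895) → ×s → (0.33697,2.70556) → (0.34,2.71)
v4: (1,4.5) → rotate → (-2.75374,3.69688) → ×s → (-4.16466,5.59105) → (-4.16,5.59)
v5: (-4,1.5) → rotate → (-3.74880,-2.04854) → ×s → (-5.66956,-3.09814) → (-5.67,-3.10)

Cross-section at z=5.5: (-0.36,-9.68) (6.22,-4.37) (0.34,2.71) (-4.16,5.59) (-5.67,-3.10)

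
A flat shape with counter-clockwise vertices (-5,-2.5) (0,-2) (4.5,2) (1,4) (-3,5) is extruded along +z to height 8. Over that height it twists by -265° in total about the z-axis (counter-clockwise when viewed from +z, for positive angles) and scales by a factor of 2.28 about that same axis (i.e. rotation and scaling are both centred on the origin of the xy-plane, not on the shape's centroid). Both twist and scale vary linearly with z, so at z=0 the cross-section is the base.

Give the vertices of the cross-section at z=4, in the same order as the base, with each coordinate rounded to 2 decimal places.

Cross-section at z=4: (2.52,8.82) (-2.42,2.22) (-2.57,-7.66) (3.73,-5.64) (9.37,-1.91)

t = z/height = 4/8 = 0.5
s = 1 + (scale-1)·z/height = 1 + (2.28-1)·4/8 = 1.640000
θ = twist·z/height = -265°·4/8 = -132.5000° = -2.312561 rad
cos θ = -0.675590, sin θ = -0.737277 (intermediates below are computed at full precision and shown rounded to 5 d.p.)
v1: (-5,-2.5) → rotate → (1.53476,5.37536) → ×s → (2.51700,8.81559) → (2.52,8.82)
v2: (0,-2) → rotate → (-1.47455,1.35118) → ×s → (-2.41827,2.21594) → (-2.42,2.22)
v3: (4.5,2) → rotate → (-1.56560,-4.66893) → ×s → (-2.56759,-7.65704) → (-2.57,-7.66)
v4: (1,4) → rotate → (2.27352,-3.43964) → ×s → (3.72857,-5.64101) → (3.73,-5.64)
v5: (-3,5) → rotate → (5.71316,-1.16612) → ×s → (9.36958,-1.91244) → (9.37,-1.91)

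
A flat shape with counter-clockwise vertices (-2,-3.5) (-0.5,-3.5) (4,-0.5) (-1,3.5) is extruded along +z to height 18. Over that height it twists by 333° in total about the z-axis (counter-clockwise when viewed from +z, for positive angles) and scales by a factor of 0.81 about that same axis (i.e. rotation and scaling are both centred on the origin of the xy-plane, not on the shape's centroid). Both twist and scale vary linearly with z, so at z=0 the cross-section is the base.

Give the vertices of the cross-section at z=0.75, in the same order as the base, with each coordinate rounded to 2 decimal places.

t = z/height = 0.75/18 = 0.0416667
s = 1 + (scale-1)·z/height = 1 + (0.81-1)·0.75/18 = 0.992083
θ = twist·z/height = 333°·0.75/18 = 13.8750° = 0.242164 rad
cos θ = 0.970821, sin θ = 0.239804 (intermediates below are computed at full precision and shown rounded to 5 d.p.)
v1: (-2,-3.5) → rotate → (-1.10233,-3.87748) → ×s → (-1.09360,-3.84679) → (-1.09,-3.85)
v2: (-0.5,-3.5) → rotate → (0.35391,-3.51778) → ×s → (0.35110,-3.48993) → (0.35,-3.49)
v3: (4,-0.5) → rotate → (4.00319,0.47381) → ×s → (3.97150,0.47006) → (3.97,0.47)
v4: (-1,3.5) → rotate → (-1.81014,3.15807) → ×s → (-1.79581,3.13307) → (-1.80,3.13)

Cross-section at z=0.75: (-1.09,-3.85) (0.35,-3.49) (3.97,0.47) (-1.80,3.13)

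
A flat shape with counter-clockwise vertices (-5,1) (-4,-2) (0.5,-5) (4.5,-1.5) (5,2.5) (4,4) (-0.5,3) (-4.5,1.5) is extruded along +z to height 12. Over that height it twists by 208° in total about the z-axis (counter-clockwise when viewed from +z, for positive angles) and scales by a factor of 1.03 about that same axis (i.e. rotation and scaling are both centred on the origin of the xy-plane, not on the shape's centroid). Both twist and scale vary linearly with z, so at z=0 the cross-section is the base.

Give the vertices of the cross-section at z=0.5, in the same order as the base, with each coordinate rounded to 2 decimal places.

t = z/height = 0.5/12 = 0.0416667
s = 1 + (scale-1)·z/height = 1 + (1.03-1)·0.5/12 = 1.001250
θ = twist·z/height = 208°·0.5/12 = 8.6667° = 0.151262 rad
cos θ = 0.988582, sin θ = 0.150686 (intermediates below are computed at full precision and shown rounded to 5 d.p.)
v1: (-5,1) → rotate → (-5.09359,0.23515) → ×s → (-5.09996,0.23545) → (-5.10,0.24)
v2: (-4,-2) → rotate → (-3.65296,-2.57991) → ×s → (-3.65752,-2.58313) → (-3.66,-2.58)
v3: (0.5,-5) → rotate → (1.24772,-4.86757) → ×s → (1.24928,-4.87365) → (1.25,-4.87)
v4: (4.5,-1.5) → rotate → (4.67465,-0.80479) → ×s → (4.68049,-0.80579) → (4.68,-0.81)
v5: (5,2.5) → rotate → (4.56619,3.22488) → ×s → (4.57190,3.22891) → (4.57,3.23)
v6: (4,4) → rotate → (3.35158,4.55707) → ×s → (3.35577,4.56277) → (3.36,4.56)
v7: (-0.5,3) → rotate → (-0.94635,2.89040) → ×s → (-0.94753,2.89402) → (-0.95,2.89)
v8: (-4.5,1.5) → rotate → (-4.67465,0.80479) → ×s → (-4.68049,0.80579) → (-4.68,0.81)

Cross-section at z=0.5: (-5.10,0.24) (-3.66,-2.58) (1.25,-4.87) (4.68,-0.81) (4.57,3.23) (3.36,4.56) (-0.95,2.89) (-4.68,0.81)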